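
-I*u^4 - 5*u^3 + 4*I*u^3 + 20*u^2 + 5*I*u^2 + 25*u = u*(u - 5)*(u - 5*I)*(-I*u - I)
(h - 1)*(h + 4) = h^2 + 3*h - 4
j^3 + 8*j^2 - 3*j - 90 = (j - 3)*(j + 5)*(j + 6)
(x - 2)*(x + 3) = x^2 + x - 6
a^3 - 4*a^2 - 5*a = a*(a - 5)*(a + 1)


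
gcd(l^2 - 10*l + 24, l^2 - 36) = l - 6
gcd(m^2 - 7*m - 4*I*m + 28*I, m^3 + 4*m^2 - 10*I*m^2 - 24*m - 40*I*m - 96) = m - 4*I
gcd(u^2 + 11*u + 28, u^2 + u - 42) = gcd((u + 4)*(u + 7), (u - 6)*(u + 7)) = u + 7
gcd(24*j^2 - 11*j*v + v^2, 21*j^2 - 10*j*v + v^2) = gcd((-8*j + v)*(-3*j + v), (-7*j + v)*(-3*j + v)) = -3*j + v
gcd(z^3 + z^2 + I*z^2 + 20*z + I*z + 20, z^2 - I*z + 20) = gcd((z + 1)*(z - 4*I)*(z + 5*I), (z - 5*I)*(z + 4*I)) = 1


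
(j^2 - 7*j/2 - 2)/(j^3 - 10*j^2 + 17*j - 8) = (j^2 - 7*j/2 - 2)/(j^3 - 10*j^2 + 17*j - 8)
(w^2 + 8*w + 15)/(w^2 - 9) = (w + 5)/(w - 3)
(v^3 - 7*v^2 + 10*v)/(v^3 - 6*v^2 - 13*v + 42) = v*(v - 5)/(v^2 - 4*v - 21)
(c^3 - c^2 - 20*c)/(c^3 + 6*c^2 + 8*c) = (c - 5)/(c + 2)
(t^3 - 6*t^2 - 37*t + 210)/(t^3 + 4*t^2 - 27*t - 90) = (t - 7)/(t + 3)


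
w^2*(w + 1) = w^3 + w^2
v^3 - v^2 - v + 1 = (v - 1)^2*(v + 1)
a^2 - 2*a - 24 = (a - 6)*(a + 4)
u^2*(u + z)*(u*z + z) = u^4*z + u^3*z^2 + u^3*z + u^2*z^2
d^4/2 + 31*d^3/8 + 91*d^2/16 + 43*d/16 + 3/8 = (d/2 + 1/4)*(d + 1/4)*(d + 1)*(d + 6)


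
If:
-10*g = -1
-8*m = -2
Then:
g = 1/10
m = 1/4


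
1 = 1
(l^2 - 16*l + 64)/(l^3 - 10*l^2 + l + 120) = (l - 8)/(l^2 - 2*l - 15)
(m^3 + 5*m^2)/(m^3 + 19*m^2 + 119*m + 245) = m^2/(m^2 + 14*m + 49)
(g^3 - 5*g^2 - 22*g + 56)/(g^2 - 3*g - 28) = g - 2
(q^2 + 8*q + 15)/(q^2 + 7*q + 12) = (q + 5)/(q + 4)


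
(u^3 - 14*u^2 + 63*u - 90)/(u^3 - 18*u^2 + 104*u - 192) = (u^2 - 8*u + 15)/(u^2 - 12*u + 32)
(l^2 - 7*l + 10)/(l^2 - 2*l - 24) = (-l^2 + 7*l - 10)/(-l^2 + 2*l + 24)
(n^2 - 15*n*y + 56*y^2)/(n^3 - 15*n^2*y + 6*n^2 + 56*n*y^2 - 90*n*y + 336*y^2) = 1/(n + 6)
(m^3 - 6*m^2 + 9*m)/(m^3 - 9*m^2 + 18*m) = (m - 3)/(m - 6)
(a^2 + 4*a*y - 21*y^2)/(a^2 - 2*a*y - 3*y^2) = (a + 7*y)/(a + y)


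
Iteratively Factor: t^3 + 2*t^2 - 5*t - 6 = (t + 3)*(t^2 - t - 2) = (t - 2)*(t + 3)*(t + 1)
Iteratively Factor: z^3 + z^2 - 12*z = (z + 4)*(z^2 - 3*z) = z*(z + 4)*(z - 3)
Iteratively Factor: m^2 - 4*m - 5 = (m - 5)*(m + 1)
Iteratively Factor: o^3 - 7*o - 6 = (o - 3)*(o^2 + 3*o + 2) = (o - 3)*(o + 2)*(o + 1)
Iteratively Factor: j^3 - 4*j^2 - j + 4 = (j + 1)*(j^2 - 5*j + 4) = (j - 1)*(j + 1)*(j - 4)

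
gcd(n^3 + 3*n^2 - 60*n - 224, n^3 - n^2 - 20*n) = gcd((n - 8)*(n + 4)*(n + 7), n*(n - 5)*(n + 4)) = n + 4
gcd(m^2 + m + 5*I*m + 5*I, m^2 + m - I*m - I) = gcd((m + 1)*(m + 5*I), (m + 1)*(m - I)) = m + 1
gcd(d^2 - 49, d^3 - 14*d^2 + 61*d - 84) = d - 7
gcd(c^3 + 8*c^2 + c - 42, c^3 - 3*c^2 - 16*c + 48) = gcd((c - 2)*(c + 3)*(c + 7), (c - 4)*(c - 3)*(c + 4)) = 1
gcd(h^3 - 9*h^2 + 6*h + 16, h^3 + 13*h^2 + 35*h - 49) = 1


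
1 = 1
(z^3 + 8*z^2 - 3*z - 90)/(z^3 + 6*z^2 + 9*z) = (z^3 + 8*z^2 - 3*z - 90)/(z*(z^2 + 6*z + 9))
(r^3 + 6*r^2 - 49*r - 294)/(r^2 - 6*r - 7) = (r^2 + 13*r + 42)/(r + 1)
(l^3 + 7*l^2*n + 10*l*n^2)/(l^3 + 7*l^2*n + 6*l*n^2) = (l^2 + 7*l*n + 10*n^2)/(l^2 + 7*l*n + 6*n^2)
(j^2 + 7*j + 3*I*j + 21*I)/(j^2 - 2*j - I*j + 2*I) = (j^2 + j*(7 + 3*I) + 21*I)/(j^2 - j*(2 + I) + 2*I)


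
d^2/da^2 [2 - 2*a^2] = -4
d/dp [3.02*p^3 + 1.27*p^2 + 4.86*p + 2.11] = 9.06*p^2 + 2.54*p + 4.86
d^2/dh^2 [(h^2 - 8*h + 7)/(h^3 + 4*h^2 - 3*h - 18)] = 2*(h^4 - 30*h^3 + 126*h^2 - 276*h + 147)/(h^7 + 6*h^6 - 6*h^5 - 80*h^4 - 15*h^3 + 378*h^2 + 108*h - 648)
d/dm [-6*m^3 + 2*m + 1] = 2 - 18*m^2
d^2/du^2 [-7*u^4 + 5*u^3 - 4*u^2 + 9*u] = -84*u^2 + 30*u - 8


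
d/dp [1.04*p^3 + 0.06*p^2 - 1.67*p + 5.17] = 3.12*p^2 + 0.12*p - 1.67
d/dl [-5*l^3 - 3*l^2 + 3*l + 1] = -15*l^2 - 6*l + 3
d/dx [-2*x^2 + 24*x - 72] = 24 - 4*x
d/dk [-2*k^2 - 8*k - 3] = -4*k - 8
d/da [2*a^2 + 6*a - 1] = 4*a + 6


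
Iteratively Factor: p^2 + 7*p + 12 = (p + 4)*(p + 3)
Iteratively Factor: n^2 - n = (n - 1)*(n)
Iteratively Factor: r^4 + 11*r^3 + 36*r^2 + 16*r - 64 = (r - 1)*(r^3 + 12*r^2 + 48*r + 64) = (r - 1)*(r + 4)*(r^2 + 8*r + 16) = (r - 1)*(r + 4)^2*(r + 4)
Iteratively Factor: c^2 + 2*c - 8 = (c - 2)*(c + 4)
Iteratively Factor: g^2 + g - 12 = (g + 4)*(g - 3)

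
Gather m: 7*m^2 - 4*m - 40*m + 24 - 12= 7*m^2 - 44*m + 12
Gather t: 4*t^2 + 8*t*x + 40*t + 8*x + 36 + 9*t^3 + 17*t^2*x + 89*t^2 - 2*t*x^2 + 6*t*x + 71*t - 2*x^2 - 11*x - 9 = 9*t^3 + t^2*(17*x + 93) + t*(-2*x^2 + 14*x + 111) - 2*x^2 - 3*x + 27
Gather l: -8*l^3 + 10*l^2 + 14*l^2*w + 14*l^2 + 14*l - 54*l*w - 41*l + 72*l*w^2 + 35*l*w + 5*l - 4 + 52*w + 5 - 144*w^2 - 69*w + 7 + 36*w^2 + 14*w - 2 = -8*l^3 + l^2*(14*w + 24) + l*(72*w^2 - 19*w - 22) - 108*w^2 - 3*w + 6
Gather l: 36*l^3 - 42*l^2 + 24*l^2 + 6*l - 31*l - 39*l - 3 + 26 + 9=36*l^3 - 18*l^2 - 64*l + 32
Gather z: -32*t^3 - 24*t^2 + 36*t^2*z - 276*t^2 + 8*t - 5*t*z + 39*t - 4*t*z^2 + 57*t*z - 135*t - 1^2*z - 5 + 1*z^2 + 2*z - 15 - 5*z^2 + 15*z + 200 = -32*t^3 - 300*t^2 - 88*t + z^2*(-4*t - 4) + z*(36*t^2 + 52*t + 16) + 180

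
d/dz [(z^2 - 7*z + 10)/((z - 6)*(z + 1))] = 2*(z^2 - 16*z + 46)/(z^4 - 10*z^3 + 13*z^2 + 60*z + 36)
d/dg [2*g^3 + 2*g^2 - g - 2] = 6*g^2 + 4*g - 1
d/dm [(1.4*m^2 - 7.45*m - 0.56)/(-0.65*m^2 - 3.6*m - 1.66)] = (-9.8825*m^2 - 5.376*m + 10.351)/(0.4225*m^4 + 4.68*m^3 + 15.118*m^2 + 11.952*m + 2.7556)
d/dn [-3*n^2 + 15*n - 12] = 15 - 6*n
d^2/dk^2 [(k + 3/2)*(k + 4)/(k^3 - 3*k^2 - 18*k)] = (2*k^6 + 33*k^5 + 81*k^4 - 99*k^3 - 324*k^2 + 1944*k + 3888)/(k^3*(k^6 - 9*k^5 - 27*k^4 + 297*k^3 + 486*k^2 - 2916*k - 5832))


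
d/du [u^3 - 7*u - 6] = 3*u^2 - 7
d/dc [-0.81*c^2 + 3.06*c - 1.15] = 3.06 - 1.62*c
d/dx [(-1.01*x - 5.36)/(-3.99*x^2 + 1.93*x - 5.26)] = (-4.0299*x^2 - 42.7728*x + 15.6574)/(15.9201*x^4 - 15.4014*x^3 + 45.6997*x^2 - 20.3036*x + 27.6676)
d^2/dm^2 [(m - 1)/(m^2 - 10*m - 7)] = 2*((11 - 3*m)*(-m^2 + 10*m + 7) - 4*(m - 5)^2*(m - 1))/(-m^2 + 10*m + 7)^3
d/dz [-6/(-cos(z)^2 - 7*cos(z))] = 6*(2*cos(z) + 7)*sin(z)/((cos(z) + 7)^2*cos(z)^2)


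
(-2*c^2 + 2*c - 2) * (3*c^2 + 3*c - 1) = -6*c^4 + 2*c^2 - 8*c + 2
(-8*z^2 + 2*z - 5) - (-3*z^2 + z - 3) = -5*z^2 + z - 2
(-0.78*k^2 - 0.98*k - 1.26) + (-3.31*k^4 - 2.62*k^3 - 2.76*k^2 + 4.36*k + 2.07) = -3.31*k^4 - 2.62*k^3 - 3.54*k^2 + 3.38*k + 0.81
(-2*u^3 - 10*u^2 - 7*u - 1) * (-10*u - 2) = 20*u^4 + 104*u^3 + 90*u^2 + 24*u + 2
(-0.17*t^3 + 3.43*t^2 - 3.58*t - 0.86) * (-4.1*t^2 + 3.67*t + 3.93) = 0.697*t^5 - 14.6869*t^4 + 26.598*t^3 + 3.8673*t^2 - 17.2256*t - 3.3798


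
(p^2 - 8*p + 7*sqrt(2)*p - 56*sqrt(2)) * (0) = 0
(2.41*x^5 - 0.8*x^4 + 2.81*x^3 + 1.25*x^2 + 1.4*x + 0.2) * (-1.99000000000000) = -4.7959*x^5 + 1.592*x^4 - 5.5919*x^3 - 2.4875*x^2 - 2.786*x - 0.398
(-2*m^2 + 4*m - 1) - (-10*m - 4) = -2*m^2 + 14*m + 3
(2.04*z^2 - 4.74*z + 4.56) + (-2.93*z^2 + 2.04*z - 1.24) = -0.89*z^2 - 2.7*z + 3.32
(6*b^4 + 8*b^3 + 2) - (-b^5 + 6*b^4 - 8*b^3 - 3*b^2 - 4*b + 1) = b^5 + 16*b^3 + 3*b^2 + 4*b + 1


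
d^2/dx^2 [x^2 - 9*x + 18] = 2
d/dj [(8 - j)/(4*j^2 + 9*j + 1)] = (-4*j^2 - 9*j + (j - 8)*(8*j + 9) - 1)/(4*j^2 + 9*j + 1)^2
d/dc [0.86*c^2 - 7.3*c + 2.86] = 1.72*c - 7.3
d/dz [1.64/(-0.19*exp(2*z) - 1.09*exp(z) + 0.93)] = (0.6232*exp(z) + 1.7876)*exp(z)/(0.19*exp(2*z) + 1.09*exp(z) - 0.93)^2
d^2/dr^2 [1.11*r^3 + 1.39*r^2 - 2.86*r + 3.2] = 6.66*r + 2.78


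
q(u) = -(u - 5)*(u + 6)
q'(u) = -2*u - 1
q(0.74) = 28.71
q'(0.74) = -2.48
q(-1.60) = 29.04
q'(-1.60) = 2.20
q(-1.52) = 29.21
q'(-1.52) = 2.04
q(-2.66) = 25.58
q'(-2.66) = 4.32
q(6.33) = -16.40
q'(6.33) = -13.66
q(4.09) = 9.18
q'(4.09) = -9.18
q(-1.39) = 29.46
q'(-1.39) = 1.78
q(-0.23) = 30.18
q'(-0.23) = -0.54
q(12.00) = -126.00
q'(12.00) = -25.00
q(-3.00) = 24.00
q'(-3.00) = 5.00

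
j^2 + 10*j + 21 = (j + 3)*(j + 7)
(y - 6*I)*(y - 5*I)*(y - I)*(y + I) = y^4 - 11*I*y^3 - 29*y^2 - 11*I*y - 30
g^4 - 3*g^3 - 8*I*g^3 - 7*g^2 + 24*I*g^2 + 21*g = g*(g - 3)*(g - 7*I)*(g - I)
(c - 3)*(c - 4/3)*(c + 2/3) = c^3 - 11*c^2/3 + 10*c/9 + 8/3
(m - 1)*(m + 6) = m^2 + 5*m - 6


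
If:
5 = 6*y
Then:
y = 5/6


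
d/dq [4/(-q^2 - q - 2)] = 4*(2*q + 1)/(q^2 + q + 2)^2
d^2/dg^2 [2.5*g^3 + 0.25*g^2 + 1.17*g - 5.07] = 15.0*g + 0.5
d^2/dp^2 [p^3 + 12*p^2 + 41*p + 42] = 6*p + 24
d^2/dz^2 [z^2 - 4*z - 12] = 2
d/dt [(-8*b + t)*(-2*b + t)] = -10*b + 2*t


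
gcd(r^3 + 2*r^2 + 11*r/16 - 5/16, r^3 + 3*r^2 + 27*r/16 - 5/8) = r^2 + r - 5/16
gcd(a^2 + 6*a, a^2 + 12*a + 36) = a + 6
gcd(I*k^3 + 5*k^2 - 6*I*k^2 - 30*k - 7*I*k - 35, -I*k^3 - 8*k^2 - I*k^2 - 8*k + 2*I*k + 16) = 1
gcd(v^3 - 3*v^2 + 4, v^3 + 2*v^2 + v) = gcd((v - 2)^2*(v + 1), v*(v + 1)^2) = v + 1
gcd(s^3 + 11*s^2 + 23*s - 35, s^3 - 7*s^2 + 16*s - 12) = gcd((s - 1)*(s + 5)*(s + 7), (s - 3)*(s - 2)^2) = 1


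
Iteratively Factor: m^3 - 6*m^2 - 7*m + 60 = (m - 5)*(m^2 - m - 12) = (m - 5)*(m - 4)*(m + 3)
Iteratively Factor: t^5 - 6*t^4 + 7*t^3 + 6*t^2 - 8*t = (t - 4)*(t^4 - 2*t^3 - t^2 + 2*t) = (t - 4)*(t - 2)*(t^3 - t) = (t - 4)*(t - 2)*(t + 1)*(t^2 - t) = t*(t - 4)*(t - 2)*(t + 1)*(t - 1)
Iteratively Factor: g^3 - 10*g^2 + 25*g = (g - 5)*(g^2 - 5*g) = g*(g - 5)*(g - 5)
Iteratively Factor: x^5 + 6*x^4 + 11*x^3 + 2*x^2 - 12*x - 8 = (x + 1)*(x^4 + 5*x^3 + 6*x^2 - 4*x - 8) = (x + 1)*(x + 2)*(x^3 + 3*x^2 - 4) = (x - 1)*(x + 1)*(x + 2)*(x^2 + 4*x + 4) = (x - 1)*(x + 1)*(x + 2)^2*(x + 2)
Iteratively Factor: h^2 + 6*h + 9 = (h + 3)*(h + 3)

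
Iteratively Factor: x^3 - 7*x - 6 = (x + 2)*(x^2 - 2*x - 3) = (x - 3)*(x + 2)*(x + 1)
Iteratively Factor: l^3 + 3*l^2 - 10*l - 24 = (l + 2)*(l^2 + l - 12) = (l + 2)*(l + 4)*(l - 3)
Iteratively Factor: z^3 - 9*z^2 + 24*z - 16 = (z - 1)*(z^2 - 8*z + 16) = (z - 4)*(z - 1)*(z - 4)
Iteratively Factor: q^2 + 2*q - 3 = (q - 1)*(q + 3)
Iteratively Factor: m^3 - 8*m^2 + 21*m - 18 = (m - 2)*(m^2 - 6*m + 9) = (m - 3)*(m - 2)*(m - 3)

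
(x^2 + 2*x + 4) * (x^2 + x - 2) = x^4 + 3*x^3 + 4*x^2 - 8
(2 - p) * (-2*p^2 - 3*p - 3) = 2*p^3 - p^2 - 3*p - 6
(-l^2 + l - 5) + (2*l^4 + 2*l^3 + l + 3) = 2*l^4 + 2*l^3 - l^2 + 2*l - 2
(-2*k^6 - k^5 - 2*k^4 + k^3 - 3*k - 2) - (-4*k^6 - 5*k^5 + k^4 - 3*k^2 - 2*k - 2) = 2*k^6 + 4*k^5 - 3*k^4 + k^3 + 3*k^2 - k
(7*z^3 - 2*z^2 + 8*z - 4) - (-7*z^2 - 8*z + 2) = 7*z^3 + 5*z^2 + 16*z - 6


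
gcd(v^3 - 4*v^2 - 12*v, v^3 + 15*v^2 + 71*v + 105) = 1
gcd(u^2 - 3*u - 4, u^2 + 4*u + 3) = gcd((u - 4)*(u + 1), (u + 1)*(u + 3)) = u + 1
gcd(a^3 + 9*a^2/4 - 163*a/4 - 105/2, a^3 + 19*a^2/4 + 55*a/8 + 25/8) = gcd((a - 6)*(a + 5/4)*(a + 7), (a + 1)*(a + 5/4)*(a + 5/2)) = a + 5/4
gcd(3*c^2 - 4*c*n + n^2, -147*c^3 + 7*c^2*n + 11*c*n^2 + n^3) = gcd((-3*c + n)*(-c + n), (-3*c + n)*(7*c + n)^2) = 3*c - n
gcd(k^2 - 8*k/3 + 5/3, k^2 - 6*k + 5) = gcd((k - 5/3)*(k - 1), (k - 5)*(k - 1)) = k - 1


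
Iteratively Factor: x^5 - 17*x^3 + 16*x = (x + 1)*(x^4 - x^3 - 16*x^2 + 16*x) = (x + 1)*(x + 4)*(x^3 - 5*x^2 + 4*x) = (x - 1)*(x + 1)*(x + 4)*(x^2 - 4*x) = x*(x - 1)*(x + 1)*(x + 4)*(x - 4)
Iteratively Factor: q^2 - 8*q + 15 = (q - 5)*(q - 3)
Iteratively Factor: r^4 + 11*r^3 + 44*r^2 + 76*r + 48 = (r + 3)*(r^3 + 8*r^2 + 20*r + 16) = (r + 3)*(r + 4)*(r^2 + 4*r + 4) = (r + 2)*(r + 3)*(r + 4)*(r + 2)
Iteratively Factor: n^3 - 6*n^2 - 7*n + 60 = (n - 4)*(n^2 - 2*n - 15) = (n - 4)*(n + 3)*(n - 5)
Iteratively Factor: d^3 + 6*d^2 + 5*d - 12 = (d + 4)*(d^2 + 2*d - 3) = (d + 3)*(d + 4)*(d - 1)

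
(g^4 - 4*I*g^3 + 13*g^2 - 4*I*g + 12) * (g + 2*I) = g^5 - 2*I*g^4 + 21*g^3 + 22*I*g^2 + 20*g + 24*I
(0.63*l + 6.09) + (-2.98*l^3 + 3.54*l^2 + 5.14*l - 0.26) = -2.98*l^3 + 3.54*l^2 + 5.77*l + 5.83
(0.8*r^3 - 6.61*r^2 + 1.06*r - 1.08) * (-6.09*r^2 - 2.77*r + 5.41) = -4.872*r^5 + 38.0389*r^4 + 16.1823*r^3 - 32.1191*r^2 + 8.7262*r - 5.8428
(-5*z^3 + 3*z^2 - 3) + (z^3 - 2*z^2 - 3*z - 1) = -4*z^3 + z^2 - 3*z - 4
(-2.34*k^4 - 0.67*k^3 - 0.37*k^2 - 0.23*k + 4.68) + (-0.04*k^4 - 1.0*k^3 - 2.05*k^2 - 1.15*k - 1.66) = -2.38*k^4 - 1.67*k^3 - 2.42*k^2 - 1.38*k + 3.02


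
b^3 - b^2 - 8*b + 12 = (b - 2)^2*(b + 3)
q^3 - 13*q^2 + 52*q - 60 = (q - 6)*(q - 5)*(q - 2)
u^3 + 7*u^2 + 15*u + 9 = (u + 1)*(u + 3)^2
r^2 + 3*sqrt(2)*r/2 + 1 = (r + sqrt(2)/2)*(r + sqrt(2))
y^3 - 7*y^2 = y^2*(y - 7)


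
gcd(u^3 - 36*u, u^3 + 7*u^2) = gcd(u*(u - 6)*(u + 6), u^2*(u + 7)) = u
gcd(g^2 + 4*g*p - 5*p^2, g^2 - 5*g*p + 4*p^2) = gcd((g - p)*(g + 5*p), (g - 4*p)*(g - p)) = -g + p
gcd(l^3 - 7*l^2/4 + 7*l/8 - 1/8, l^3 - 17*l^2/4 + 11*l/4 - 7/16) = l^2 - 3*l/4 + 1/8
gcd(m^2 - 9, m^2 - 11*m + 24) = m - 3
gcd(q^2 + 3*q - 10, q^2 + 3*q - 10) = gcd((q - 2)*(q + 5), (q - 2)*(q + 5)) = q^2 + 3*q - 10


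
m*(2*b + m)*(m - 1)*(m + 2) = 2*b*m^3 + 2*b*m^2 - 4*b*m + m^4 + m^3 - 2*m^2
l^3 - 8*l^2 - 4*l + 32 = (l - 8)*(l - 2)*(l + 2)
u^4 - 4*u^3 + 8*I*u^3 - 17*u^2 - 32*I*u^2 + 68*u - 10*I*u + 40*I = (u - 4)*(u + I)*(u + 2*I)*(u + 5*I)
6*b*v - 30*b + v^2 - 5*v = (6*b + v)*(v - 5)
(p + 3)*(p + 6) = p^2 + 9*p + 18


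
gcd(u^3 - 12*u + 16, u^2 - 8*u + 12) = u - 2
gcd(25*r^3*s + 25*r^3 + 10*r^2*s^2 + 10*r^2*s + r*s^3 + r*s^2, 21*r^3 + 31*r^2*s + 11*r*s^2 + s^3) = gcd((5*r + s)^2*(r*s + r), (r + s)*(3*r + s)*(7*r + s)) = 1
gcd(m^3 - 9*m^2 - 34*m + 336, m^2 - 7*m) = m - 7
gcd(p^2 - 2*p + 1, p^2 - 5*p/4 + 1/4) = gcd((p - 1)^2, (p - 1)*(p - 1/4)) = p - 1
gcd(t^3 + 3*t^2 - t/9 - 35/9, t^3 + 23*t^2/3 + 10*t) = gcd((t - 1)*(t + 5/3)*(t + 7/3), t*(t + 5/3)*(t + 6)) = t + 5/3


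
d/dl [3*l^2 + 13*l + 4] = 6*l + 13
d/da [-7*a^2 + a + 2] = 1 - 14*a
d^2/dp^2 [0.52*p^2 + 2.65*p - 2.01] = 1.04000000000000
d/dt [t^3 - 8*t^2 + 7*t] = 3*t^2 - 16*t + 7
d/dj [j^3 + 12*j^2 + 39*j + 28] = 3*j^2 + 24*j + 39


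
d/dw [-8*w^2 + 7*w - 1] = 7 - 16*w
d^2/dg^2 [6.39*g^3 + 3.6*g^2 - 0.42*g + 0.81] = 38.34*g + 7.2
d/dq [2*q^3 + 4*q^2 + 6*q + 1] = 6*q^2 + 8*q + 6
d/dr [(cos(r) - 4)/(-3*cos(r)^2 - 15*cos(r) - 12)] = (sin(r)^2 + 8*cos(r) + 23)*sin(r)/(3*(cos(r)^2 + 5*cos(r) + 4)^2)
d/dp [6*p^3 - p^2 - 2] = 2*p*(9*p - 1)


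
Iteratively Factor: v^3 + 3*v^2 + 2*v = (v + 2)*(v^2 + v) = (v + 1)*(v + 2)*(v)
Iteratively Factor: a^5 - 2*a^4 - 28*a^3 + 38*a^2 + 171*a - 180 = (a + 4)*(a^4 - 6*a^3 - 4*a^2 + 54*a - 45) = (a - 5)*(a + 4)*(a^3 - a^2 - 9*a + 9) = (a - 5)*(a - 1)*(a + 4)*(a^2 - 9) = (a - 5)*(a - 3)*(a - 1)*(a + 4)*(a + 3)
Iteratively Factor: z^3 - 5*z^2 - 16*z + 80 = (z - 5)*(z^2 - 16) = (z - 5)*(z - 4)*(z + 4)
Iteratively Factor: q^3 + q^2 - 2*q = (q)*(q^2 + q - 2) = q*(q + 2)*(q - 1)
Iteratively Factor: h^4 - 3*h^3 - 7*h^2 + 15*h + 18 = (h + 2)*(h^3 - 5*h^2 + 3*h + 9) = (h + 1)*(h + 2)*(h^2 - 6*h + 9) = (h - 3)*(h + 1)*(h + 2)*(h - 3)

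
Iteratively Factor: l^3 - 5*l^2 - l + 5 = (l - 5)*(l^2 - 1) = (l - 5)*(l + 1)*(l - 1)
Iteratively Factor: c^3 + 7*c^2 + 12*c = (c + 4)*(c^2 + 3*c) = (c + 3)*(c + 4)*(c)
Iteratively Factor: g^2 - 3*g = (g)*(g - 3)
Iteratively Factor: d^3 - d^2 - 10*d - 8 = (d - 4)*(d^2 + 3*d + 2) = (d - 4)*(d + 1)*(d + 2)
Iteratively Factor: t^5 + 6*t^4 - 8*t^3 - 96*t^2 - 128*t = (t + 4)*(t^4 + 2*t^3 - 16*t^2 - 32*t) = (t + 2)*(t + 4)*(t^3 - 16*t) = (t + 2)*(t + 4)^2*(t^2 - 4*t) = t*(t + 2)*(t + 4)^2*(t - 4)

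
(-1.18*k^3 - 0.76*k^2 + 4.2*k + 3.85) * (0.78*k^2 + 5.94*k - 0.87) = -0.9204*k^5 - 7.602*k^4 - 0.2118*k^3 + 28.6122*k^2 + 19.215*k - 3.3495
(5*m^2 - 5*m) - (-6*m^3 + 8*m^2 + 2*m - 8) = 6*m^3 - 3*m^2 - 7*m + 8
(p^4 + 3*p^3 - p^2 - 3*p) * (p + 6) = p^5 + 9*p^4 + 17*p^3 - 9*p^2 - 18*p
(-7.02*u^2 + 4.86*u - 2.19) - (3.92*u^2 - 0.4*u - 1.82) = -10.94*u^2 + 5.26*u - 0.37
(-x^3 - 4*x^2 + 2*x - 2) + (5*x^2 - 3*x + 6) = -x^3 + x^2 - x + 4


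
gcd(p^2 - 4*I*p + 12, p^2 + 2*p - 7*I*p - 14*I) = 1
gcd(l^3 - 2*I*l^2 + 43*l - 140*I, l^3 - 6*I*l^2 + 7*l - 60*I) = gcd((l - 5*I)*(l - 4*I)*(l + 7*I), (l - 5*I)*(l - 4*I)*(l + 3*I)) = l^2 - 9*I*l - 20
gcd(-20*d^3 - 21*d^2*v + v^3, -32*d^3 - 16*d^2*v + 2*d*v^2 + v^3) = 4*d + v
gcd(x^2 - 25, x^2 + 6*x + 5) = x + 5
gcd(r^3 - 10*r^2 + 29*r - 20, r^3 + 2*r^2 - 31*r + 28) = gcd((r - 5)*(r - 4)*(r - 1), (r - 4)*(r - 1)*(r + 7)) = r^2 - 5*r + 4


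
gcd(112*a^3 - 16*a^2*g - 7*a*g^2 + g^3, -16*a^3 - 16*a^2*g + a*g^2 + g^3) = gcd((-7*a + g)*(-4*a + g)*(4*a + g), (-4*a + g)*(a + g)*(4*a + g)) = 16*a^2 - g^2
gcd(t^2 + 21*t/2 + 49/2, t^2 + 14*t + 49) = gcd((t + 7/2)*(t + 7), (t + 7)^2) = t + 7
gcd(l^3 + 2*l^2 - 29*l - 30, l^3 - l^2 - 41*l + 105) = l - 5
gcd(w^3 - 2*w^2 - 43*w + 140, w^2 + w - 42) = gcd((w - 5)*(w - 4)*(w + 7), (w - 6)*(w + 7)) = w + 7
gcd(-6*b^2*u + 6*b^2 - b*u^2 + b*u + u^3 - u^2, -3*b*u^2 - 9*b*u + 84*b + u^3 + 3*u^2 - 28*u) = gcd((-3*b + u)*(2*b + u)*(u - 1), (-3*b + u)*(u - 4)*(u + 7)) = -3*b + u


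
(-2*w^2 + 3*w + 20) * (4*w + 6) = -8*w^3 + 98*w + 120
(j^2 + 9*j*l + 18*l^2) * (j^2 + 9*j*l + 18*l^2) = j^4 + 18*j^3*l + 117*j^2*l^2 + 324*j*l^3 + 324*l^4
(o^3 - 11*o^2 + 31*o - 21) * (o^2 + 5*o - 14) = o^5 - 6*o^4 - 38*o^3 + 288*o^2 - 539*o + 294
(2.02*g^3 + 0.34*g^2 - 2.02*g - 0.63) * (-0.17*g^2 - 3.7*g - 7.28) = -0.3434*g^5 - 7.5318*g^4 - 15.6202*g^3 + 5.1059*g^2 + 17.0366*g + 4.5864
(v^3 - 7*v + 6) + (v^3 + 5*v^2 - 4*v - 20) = 2*v^3 + 5*v^2 - 11*v - 14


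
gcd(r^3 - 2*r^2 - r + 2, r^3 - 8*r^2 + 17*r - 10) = r^2 - 3*r + 2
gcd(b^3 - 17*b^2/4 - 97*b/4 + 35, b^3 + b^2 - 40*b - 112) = b^2 - 3*b - 28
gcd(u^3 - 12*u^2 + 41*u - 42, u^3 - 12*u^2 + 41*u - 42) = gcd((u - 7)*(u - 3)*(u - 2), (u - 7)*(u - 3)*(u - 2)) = u^3 - 12*u^2 + 41*u - 42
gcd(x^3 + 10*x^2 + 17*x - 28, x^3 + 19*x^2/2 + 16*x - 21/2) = x + 7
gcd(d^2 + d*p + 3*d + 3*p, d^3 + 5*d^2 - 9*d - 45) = d + 3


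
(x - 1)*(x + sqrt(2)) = x^2 - x + sqrt(2)*x - sqrt(2)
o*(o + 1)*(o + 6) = o^3 + 7*o^2 + 6*o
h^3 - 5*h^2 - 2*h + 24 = (h - 4)*(h - 3)*(h + 2)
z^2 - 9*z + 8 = (z - 8)*(z - 1)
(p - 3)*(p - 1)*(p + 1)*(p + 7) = p^4 + 4*p^3 - 22*p^2 - 4*p + 21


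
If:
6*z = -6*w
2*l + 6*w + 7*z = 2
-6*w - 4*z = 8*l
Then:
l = 1/3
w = -4/3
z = 4/3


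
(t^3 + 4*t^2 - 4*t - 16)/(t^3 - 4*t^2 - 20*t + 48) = (t + 2)/(t - 6)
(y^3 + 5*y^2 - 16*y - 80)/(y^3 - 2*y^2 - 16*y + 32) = (y + 5)/(y - 2)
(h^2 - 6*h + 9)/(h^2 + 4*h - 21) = (h - 3)/(h + 7)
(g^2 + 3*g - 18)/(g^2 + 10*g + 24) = (g - 3)/(g + 4)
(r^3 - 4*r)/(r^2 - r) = (r^2 - 4)/(r - 1)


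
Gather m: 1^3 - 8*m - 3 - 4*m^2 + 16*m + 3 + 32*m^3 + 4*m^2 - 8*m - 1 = 32*m^3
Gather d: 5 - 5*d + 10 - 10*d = 15 - 15*d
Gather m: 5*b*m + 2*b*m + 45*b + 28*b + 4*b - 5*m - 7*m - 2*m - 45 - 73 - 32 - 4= 77*b + m*(7*b - 14) - 154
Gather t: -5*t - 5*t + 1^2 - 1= -10*t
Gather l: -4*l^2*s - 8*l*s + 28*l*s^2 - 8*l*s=-4*l^2*s + l*(28*s^2 - 16*s)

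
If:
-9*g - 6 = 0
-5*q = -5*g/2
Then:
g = -2/3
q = -1/3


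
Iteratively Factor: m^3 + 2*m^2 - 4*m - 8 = (m + 2)*(m^2 - 4) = (m + 2)^2*(m - 2)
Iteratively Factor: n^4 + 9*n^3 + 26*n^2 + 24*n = (n + 3)*(n^3 + 6*n^2 + 8*n) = (n + 3)*(n + 4)*(n^2 + 2*n) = (n + 2)*(n + 3)*(n + 4)*(n)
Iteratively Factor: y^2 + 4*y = (y + 4)*(y)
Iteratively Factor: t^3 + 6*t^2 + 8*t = (t)*(t^2 + 6*t + 8) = t*(t + 4)*(t + 2)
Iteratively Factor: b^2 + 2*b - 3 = (b - 1)*(b + 3)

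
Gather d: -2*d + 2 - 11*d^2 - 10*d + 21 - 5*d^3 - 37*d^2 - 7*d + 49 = -5*d^3 - 48*d^2 - 19*d + 72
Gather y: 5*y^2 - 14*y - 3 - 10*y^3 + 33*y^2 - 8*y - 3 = -10*y^3 + 38*y^2 - 22*y - 6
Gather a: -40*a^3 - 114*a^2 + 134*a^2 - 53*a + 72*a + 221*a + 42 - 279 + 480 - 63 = -40*a^3 + 20*a^2 + 240*a + 180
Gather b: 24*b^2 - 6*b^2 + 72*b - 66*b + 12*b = 18*b^2 + 18*b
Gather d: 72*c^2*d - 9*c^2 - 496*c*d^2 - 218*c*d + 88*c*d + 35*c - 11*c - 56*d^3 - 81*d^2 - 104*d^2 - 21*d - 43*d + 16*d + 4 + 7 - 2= -9*c^2 + 24*c - 56*d^3 + d^2*(-496*c - 185) + d*(72*c^2 - 130*c - 48) + 9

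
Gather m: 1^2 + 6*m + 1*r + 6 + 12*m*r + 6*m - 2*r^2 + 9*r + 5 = m*(12*r + 12) - 2*r^2 + 10*r + 12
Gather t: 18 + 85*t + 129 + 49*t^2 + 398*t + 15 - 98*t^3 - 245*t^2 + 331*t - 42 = -98*t^3 - 196*t^2 + 814*t + 120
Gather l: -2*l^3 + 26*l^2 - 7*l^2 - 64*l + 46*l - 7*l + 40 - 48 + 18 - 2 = -2*l^3 + 19*l^2 - 25*l + 8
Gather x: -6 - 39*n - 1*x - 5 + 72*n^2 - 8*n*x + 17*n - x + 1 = 72*n^2 - 22*n + x*(-8*n - 2) - 10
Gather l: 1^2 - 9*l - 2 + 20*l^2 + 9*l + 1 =20*l^2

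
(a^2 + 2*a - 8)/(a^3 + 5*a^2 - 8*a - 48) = (a - 2)/(a^2 + a - 12)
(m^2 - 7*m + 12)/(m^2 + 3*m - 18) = (m - 4)/(m + 6)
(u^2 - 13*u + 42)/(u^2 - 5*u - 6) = (u - 7)/(u + 1)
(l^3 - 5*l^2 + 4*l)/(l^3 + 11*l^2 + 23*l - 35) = l*(l - 4)/(l^2 + 12*l + 35)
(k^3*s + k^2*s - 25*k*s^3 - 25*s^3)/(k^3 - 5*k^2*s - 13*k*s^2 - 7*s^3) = s*(-k^3 - k^2 + 25*k*s^2 + 25*s^2)/(-k^3 + 5*k^2*s + 13*k*s^2 + 7*s^3)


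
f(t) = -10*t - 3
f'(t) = -10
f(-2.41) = 21.10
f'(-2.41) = -10.00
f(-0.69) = 3.90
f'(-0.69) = -10.00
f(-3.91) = 36.10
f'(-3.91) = -10.00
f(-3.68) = 33.80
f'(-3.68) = -10.00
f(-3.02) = 27.20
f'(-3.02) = -10.00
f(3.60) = -39.00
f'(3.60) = -10.00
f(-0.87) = 5.70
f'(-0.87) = -10.00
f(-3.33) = 30.30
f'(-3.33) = -10.00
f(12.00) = -123.00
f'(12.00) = -10.00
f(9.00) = -93.00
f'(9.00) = -10.00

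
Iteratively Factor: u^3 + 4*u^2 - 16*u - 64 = (u - 4)*(u^2 + 8*u + 16) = (u - 4)*(u + 4)*(u + 4)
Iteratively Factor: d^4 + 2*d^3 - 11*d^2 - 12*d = (d - 3)*(d^3 + 5*d^2 + 4*d) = (d - 3)*(d + 1)*(d^2 + 4*d) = (d - 3)*(d + 1)*(d + 4)*(d)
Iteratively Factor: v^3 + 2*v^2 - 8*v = (v + 4)*(v^2 - 2*v) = (v - 2)*(v + 4)*(v)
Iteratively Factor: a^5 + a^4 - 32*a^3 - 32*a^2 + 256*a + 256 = (a - 4)*(a^4 + 5*a^3 - 12*a^2 - 80*a - 64) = (a - 4)*(a + 4)*(a^3 + a^2 - 16*a - 16) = (a - 4)*(a + 1)*(a + 4)*(a^2 - 16) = (a - 4)^2*(a + 1)*(a + 4)*(a + 4)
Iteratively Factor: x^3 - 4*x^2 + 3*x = (x)*(x^2 - 4*x + 3) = x*(x - 1)*(x - 3)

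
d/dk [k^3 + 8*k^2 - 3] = k*(3*k + 16)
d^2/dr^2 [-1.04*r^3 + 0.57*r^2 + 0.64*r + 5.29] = 1.14 - 6.24*r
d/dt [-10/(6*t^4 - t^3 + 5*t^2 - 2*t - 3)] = 10*(24*t^3 - 3*t^2 + 10*t - 2)/(-6*t^4 + t^3 - 5*t^2 + 2*t + 3)^2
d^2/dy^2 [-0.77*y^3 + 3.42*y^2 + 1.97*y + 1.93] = 6.84 - 4.62*y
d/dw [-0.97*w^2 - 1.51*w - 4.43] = -1.94*w - 1.51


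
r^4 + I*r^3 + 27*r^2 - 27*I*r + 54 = (r - 3*I)^2*(r + I)*(r + 6*I)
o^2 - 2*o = o*(o - 2)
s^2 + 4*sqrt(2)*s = s*(s + 4*sqrt(2))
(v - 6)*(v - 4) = v^2 - 10*v + 24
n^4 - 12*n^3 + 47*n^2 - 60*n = n*(n - 5)*(n - 4)*(n - 3)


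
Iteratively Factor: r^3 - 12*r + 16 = (r + 4)*(r^2 - 4*r + 4) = (r - 2)*(r + 4)*(r - 2)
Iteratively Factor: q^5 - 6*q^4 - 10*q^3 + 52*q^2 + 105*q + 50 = (q - 5)*(q^4 - q^3 - 15*q^2 - 23*q - 10) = (q - 5)*(q + 2)*(q^3 - 3*q^2 - 9*q - 5) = (q - 5)*(q + 1)*(q + 2)*(q^2 - 4*q - 5) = (q - 5)^2*(q + 1)*(q + 2)*(q + 1)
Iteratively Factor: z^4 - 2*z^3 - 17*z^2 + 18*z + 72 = (z - 3)*(z^3 + z^2 - 14*z - 24) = (z - 4)*(z - 3)*(z^2 + 5*z + 6) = (z - 4)*(z - 3)*(z + 2)*(z + 3)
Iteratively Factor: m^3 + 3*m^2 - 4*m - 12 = (m + 3)*(m^2 - 4) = (m - 2)*(m + 3)*(m + 2)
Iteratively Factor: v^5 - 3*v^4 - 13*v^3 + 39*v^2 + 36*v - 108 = (v + 3)*(v^4 - 6*v^3 + 5*v^2 + 24*v - 36) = (v - 3)*(v + 3)*(v^3 - 3*v^2 - 4*v + 12) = (v - 3)*(v - 2)*(v + 3)*(v^2 - v - 6) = (v - 3)*(v - 2)*(v + 2)*(v + 3)*(v - 3)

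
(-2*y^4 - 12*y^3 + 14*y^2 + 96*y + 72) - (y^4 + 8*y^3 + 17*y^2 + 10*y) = -3*y^4 - 20*y^3 - 3*y^2 + 86*y + 72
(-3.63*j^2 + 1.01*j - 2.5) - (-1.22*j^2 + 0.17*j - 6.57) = -2.41*j^2 + 0.84*j + 4.07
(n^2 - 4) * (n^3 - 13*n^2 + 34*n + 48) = n^5 - 13*n^4 + 30*n^3 + 100*n^2 - 136*n - 192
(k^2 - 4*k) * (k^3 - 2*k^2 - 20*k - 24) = k^5 - 6*k^4 - 12*k^3 + 56*k^2 + 96*k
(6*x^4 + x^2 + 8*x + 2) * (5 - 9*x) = -54*x^5 + 30*x^4 - 9*x^3 - 67*x^2 + 22*x + 10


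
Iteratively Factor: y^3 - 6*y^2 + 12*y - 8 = (y - 2)*(y^2 - 4*y + 4) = (y - 2)^2*(y - 2)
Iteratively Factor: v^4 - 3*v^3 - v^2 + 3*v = (v - 1)*(v^3 - 2*v^2 - 3*v) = (v - 3)*(v - 1)*(v^2 + v) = v*(v - 3)*(v - 1)*(v + 1)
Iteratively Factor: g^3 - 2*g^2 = (g - 2)*(g^2) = g*(g - 2)*(g)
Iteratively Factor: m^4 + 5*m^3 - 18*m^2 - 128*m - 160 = (m + 4)*(m^3 + m^2 - 22*m - 40) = (m + 4)^2*(m^2 - 3*m - 10) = (m - 5)*(m + 4)^2*(m + 2)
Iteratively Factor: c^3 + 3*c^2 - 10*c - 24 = (c + 4)*(c^2 - c - 6) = (c + 2)*(c + 4)*(c - 3)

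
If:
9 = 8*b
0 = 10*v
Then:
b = 9/8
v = 0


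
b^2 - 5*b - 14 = (b - 7)*(b + 2)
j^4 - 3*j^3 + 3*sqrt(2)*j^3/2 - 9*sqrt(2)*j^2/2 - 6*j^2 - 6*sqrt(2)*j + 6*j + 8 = (j - 4)*(j + 1)*(j - sqrt(2)/2)*(j + 2*sqrt(2))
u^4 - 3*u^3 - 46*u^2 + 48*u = u*(u - 8)*(u - 1)*(u + 6)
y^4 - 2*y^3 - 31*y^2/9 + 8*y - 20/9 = (y - 2)*(y - 5/3)*(y - 1/3)*(y + 2)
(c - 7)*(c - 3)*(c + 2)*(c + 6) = c^4 - 2*c^3 - 47*c^2 + 48*c + 252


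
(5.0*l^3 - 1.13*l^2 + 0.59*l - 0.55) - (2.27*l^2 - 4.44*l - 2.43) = 5.0*l^3 - 3.4*l^2 + 5.03*l + 1.88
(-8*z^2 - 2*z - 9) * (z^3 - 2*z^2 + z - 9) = -8*z^5 + 14*z^4 - 13*z^3 + 88*z^2 + 9*z + 81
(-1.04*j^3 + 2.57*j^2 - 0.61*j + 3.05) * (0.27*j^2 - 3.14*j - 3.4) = -0.2808*j^5 + 3.9595*j^4 - 4.6985*j^3 - 5.9991*j^2 - 7.503*j - 10.37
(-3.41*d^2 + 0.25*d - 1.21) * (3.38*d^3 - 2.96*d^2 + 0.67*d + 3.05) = -11.5258*d^5 + 10.9386*d^4 - 7.1145*d^3 - 6.6514*d^2 - 0.0482*d - 3.6905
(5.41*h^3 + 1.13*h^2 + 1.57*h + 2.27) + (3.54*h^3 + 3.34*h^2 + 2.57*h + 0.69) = 8.95*h^3 + 4.47*h^2 + 4.14*h + 2.96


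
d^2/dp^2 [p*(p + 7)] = 2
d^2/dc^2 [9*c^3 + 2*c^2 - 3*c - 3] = 54*c + 4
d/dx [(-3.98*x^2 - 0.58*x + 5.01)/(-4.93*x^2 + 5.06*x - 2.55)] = (-22.9982*x^2 + 69.6966*x - 23.8716)/(24.3049*x^4 - 49.8916*x^3 + 50.7466*x^2 - 25.806*x + 6.5025)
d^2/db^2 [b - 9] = 0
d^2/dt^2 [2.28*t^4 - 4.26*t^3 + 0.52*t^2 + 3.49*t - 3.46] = 27.36*t^2 - 25.56*t + 1.04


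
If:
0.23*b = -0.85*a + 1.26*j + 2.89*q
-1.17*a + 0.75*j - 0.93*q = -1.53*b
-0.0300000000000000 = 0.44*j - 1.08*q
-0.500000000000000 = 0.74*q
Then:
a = -4.12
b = -2.72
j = -1.73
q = -0.68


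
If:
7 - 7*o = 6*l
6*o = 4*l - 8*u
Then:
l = 7*u/8 + 21/32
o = 7/16 - 3*u/4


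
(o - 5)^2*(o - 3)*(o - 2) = o^4 - 15*o^3 + 81*o^2 - 185*o + 150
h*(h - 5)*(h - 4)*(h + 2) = h^4 - 7*h^3 + 2*h^2 + 40*h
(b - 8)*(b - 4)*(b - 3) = b^3 - 15*b^2 + 68*b - 96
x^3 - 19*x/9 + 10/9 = (x - 1)*(x - 2/3)*(x + 5/3)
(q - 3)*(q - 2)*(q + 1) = q^3 - 4*q^2 + q + 6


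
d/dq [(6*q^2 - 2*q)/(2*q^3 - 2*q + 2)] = (-q*(3*q - 1)*(3*q^2 - 1) + (6*q - 1)*(q^3 - q + 1))/(q^3 - q + 1)^2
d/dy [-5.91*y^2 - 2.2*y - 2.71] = -11.82*y - 2.2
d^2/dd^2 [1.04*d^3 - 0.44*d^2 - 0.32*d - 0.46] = 6.24*d - 0.88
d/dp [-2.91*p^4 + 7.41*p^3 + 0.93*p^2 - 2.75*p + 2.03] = -11.64*p^3 + 22.23*p^2 + 1.86*p - 2.75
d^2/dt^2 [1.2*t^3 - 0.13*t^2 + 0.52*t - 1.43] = 7.2*t - 0.26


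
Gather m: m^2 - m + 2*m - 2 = m^2 + m - 2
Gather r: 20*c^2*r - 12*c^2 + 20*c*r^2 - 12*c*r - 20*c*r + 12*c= -12*c^2 + 20*c*r^2 + 12*c + r*(20*c^2 - 32*c)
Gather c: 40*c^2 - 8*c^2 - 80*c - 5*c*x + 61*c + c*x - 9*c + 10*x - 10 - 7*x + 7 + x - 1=32*c^2 + c*(-4*x - 28) + 4*x - 4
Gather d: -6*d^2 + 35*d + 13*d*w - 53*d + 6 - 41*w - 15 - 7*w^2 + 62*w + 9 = -6*d^2 + d*(13*w - 18) - 7*w^2 + 21*w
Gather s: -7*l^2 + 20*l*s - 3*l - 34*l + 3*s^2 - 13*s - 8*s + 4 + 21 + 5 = -7*l^2 - 37*l + 3*s^2 + s*(20*l - 21) + 30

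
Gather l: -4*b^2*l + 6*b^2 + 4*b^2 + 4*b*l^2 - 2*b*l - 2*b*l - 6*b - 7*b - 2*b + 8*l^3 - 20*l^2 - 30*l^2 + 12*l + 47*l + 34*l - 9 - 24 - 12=10*b^2 - 15*b + 8*l^3 + l^2*(4*b - 50) + l*(-4*b^2 - 4*b + 93) - 45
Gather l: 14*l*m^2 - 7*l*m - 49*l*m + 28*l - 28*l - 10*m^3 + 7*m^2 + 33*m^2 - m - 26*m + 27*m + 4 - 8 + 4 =l*(14*m^2 - 56*m) - 10*m^3 + 40*m^2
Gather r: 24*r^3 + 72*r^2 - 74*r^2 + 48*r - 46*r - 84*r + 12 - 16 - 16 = 24*r^3 - 2*r^2 - 82*r - 20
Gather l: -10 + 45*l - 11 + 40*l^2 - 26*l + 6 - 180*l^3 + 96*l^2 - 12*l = -180*l^3 + 136*l^2 + 7*l - 15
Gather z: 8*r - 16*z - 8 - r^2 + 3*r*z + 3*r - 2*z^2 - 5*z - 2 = -r^2 + 11*r - 2*z^2 + z*(3*r - 21) - 10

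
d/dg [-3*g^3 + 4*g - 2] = 4 - 9*g^2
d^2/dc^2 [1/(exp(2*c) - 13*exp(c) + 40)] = ((13 - 4*exp(c))*(exp(2*c) - 13*exp(c) + 40) + 2*(2*exp(c) - 13)^2*exp(c))*exp(c)/(exp(2*c) - 13*exp(c) + 40)^3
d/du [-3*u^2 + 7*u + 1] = 7 - 6*u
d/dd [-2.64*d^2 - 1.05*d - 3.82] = -5.28*d - 1.05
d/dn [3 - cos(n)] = sin(n)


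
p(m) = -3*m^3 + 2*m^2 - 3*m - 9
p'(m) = -9*m^2 + 4*m - 3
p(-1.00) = -1.00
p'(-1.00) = -16.00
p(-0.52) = -6.48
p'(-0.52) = -7.51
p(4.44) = -245.48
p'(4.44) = -162.66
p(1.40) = -17.51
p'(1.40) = -15.04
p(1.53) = -19.65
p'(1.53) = -17.95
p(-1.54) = 11.32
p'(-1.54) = -30.50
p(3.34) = -108.49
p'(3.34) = -90.04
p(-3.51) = 155.90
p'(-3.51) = -127.92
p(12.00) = -4941.00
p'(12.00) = -1251.00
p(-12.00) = 5499.00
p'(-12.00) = -1347.00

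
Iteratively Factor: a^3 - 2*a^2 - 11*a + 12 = (a - 4)*(a^2 + 2*a - 3) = (a - 4)*(a + 3)*(a - 1)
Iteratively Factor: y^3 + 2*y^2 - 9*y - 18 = (y + 3)*(y^2 - y - 6) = (y + 2)*(y + 3)*(y - 3)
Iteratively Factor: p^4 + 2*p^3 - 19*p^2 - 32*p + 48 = (p - 4)*(p^3 + 6*p^2 + 5*p - 12) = (p - 4)*(p + 4)*(p^2 + 2*p - 3) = (p - 4)*(p + 3)*(p + 4)*(p - 1)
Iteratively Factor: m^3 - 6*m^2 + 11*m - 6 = (m - 2)*(m^2 - 4*m + 3) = (m - 2)*(m - 1)*(m - 3)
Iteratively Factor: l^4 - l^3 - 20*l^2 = (l - 5)*(l^3 + 4*l^2) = l*(l - 5)*(l^2 + 4*l) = l*(l - 5)*(l + 4)*(l)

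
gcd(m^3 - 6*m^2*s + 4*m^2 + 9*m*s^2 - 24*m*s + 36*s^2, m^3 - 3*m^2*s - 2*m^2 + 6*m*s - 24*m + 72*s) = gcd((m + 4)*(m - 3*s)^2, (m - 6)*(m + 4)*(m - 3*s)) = -m^2 + 3*m*s - 4*m + 12*s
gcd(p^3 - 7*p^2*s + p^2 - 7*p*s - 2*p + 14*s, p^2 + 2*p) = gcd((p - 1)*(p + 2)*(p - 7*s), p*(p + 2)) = p + 2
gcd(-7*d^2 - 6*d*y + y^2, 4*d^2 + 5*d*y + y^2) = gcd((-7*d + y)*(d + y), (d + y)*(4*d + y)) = d + y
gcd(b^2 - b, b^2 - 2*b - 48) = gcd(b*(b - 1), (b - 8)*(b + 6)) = 1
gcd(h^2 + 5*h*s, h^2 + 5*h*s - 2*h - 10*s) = h + 5*s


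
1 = 1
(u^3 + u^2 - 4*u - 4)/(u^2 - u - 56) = (-u^3 - u^2 + 4*u + 4)/(-u^2 + u + 56)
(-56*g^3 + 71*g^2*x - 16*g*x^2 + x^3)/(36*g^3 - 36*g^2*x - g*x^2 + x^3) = (56*g^2 - 15*g*x + x^2)/(-36*g^2 + x^2)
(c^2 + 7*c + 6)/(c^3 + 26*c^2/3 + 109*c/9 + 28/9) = 9*(c^2 + 7*c + 6)/(9*c^3 + 78*c^2 + 109*c + 28)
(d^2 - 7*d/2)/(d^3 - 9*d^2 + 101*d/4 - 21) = 2*d/(2*d^2 - 11*d + 12)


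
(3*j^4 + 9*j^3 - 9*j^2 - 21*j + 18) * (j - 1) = 3*j^5 + 6*j^4 - 18*j^3 - 12*j^2 + 39*j - 18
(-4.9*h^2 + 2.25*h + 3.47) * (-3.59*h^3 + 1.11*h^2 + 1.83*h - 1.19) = 17.591*h^5 - 13.5165*h^4 - 18.9268*h^3 + 13.8002*h^2 + 3.6726*h - 4.1293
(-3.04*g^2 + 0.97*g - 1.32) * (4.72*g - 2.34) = -14.3488*g^3 + 11.692*g^2 - 8.5002*g + 3.0888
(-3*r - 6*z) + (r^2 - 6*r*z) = r^2 - 6*r*z - 3*r - 6*z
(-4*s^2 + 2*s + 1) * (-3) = 12*s^2 - 6*s - 3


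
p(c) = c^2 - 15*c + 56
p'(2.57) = -9.86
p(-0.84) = 69.31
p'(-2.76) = -20.52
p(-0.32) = 60.90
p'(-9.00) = -33.00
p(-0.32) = 60.90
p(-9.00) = 272.00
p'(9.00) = 3.00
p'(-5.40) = -25.80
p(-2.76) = 105.02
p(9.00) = 2.00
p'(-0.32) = -15.64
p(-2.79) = 105.63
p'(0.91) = -13.18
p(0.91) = 43.18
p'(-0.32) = -15.64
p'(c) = 2*c - 15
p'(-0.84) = -16.68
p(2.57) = 24.05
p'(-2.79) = -20.58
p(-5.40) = 166.16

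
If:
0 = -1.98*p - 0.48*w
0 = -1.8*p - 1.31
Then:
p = -0.73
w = 3.00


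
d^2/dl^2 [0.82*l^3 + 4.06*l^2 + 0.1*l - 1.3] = 4.92*l + 8.12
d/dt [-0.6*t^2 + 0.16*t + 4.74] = 0.16 - 1.2*t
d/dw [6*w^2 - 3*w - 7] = 12*w - 3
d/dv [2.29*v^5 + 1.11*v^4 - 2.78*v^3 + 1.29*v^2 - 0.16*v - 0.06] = 11.45*v^4 + 4.44*v^3 - 8.34*v^2 + 2.58*v - 0.16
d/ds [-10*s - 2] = -10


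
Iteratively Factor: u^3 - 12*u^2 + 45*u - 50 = (u - 2)*(u^2 - 10*u + 25) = (u - 5)*(u - 2)*(u - 5)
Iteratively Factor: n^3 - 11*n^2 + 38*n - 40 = (n - 2)*(n^2 - 9*n + 20) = (n - 4)*(n - 2)*(n - 5)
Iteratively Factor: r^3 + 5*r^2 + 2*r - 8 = (r + 4)*(r^2 + r - 2) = (r - 1)*(r + 4)*(r + 2)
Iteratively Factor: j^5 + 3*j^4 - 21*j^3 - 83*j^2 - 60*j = (j)*(j^4 + 3*j^3 - 21*j^2 - 83*j - 60) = j*(j - 5)*(j^3 + 8*j^2 + 19*j + 12) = j*(j - 5)*(j + 4)*(j^2 + 4*j + 3) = j*(j - 5)*(j + 3)*(j + 4)*(j + 1)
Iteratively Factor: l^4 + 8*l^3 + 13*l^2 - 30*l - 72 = (l - 2)*(l^3 + 10*l^2 + 33*l + 36) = (l - 2)*(l + 3)*(l^2 + 7*l + 12) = (l - 2)*(l + 3)^2*(l + 4)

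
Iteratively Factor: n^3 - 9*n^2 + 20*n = (n)*(n^2 - 9*n + 20) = n*(n - 4)*(n - 5)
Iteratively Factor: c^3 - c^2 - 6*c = (c)*(c^2 - c - 6) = c*(c + 2)*(c - 3)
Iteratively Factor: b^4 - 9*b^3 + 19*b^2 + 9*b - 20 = (b - 4)*(b^3 - 5*b^2 - b + 5) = (b - 5)*(b - 4)*(b^2 - 1) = (b - 5)*(b - 4)*(b + 1)*(b - 1)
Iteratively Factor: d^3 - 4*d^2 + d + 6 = (d - 3)*(d^2 - d - 2) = (d - 3)*(d + 1)*(d - 2)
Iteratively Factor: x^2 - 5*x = (x - 5)*(x)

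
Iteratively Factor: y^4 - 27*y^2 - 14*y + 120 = (y + 3)*(y^3 - 3*y^2 - 18*y + 40) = (y + 3)*(y + 4)*(y^2 - 7*y + 10) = (y - 5)*(y + 3)*(y + 4)*(y - 2)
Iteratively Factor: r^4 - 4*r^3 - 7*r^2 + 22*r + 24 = (r + 1)*(r^3 - 5*r^2 - 2*r + 24) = (r + 1)*(r + 2)*(r^2 - 7*r + 12) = (r - 3)*(r + 1)*(r + 2)*(r - 4)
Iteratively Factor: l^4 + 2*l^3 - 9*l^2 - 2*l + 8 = (l + 4)*(l^3 - 2*l^2 - l + 2) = (l + 1)*(l + 4)*(l^2 - 3*l + 2) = (l - 1)*(l + 1)*(l + 4)*(l - 2)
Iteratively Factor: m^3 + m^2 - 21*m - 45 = (m + 3)*(m^2 - 2*m - 15) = (m + 3)^2*(m - 5)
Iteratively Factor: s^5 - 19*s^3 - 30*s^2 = (s)*(s^4 - 19*s^2 - 30*s) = s*(s + 2)*(s^3 - 2*s^2 - 15*s) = s*(s + 2)*(s + 3)*(s^2 - 5*s) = s^2*(s + 2)*(s + 3)*(s - 5)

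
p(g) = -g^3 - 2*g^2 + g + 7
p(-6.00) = 145.00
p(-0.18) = 6.76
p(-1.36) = 4.46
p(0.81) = 5.97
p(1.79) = -3.35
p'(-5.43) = -65.73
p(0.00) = 7.00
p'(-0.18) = 1.62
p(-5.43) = 102.70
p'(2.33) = -24.61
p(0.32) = 7.08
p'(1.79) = -15.77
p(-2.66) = 9.01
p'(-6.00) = -83.00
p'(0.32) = -0.59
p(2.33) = -14.18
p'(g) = -3*g^2 - 4*g + 1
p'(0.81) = -4.21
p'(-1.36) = 0.89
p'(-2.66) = -9.59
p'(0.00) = 1.00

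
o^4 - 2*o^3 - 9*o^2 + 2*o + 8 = (o - 4)*(o - 1)*(o + 1)*(o + 2)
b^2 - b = b*(b - 1)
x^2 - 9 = (x - 3)*(x + 3)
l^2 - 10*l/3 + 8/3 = (l - 2)*(l - 4/3)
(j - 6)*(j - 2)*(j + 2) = j^3 - 6*j^2 - 4*j + 24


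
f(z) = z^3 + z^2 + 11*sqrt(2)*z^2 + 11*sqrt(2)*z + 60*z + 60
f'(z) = 3*z^2 + 2*z + 22*sqrt(2)*z + 11*sqrt(2) + 60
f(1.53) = 217.94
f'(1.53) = 133.24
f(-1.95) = -31.79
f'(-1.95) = 22.39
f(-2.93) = -44.40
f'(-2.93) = 4.29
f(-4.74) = -32.65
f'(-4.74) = -14.00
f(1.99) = 283.80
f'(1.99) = 153.33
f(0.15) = 71.71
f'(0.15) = 80.59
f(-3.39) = -44.83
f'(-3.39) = -2.22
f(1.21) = 177.43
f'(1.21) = 120.02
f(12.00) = 5078.79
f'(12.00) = 904.91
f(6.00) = 1325.37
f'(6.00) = 382.23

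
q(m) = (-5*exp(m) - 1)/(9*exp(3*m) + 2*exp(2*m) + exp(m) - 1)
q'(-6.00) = 0.01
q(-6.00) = 1.01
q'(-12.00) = 0.00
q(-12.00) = 1.00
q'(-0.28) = 2.28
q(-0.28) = -1.00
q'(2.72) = 0.00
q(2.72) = -0.00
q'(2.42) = 0.01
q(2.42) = -0.00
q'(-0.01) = 1.16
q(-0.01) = -0.56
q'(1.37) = 0.07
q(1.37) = -0.04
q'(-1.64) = 3.87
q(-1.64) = 2.96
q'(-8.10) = 0.00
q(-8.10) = 1.00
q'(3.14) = 0.00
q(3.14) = -0.00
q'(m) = (-5*exp(m) - 1)*(-27*exp(3*m) - 4*exp(2*m) - exp(m))/(9*exp(3*m) + 2*exp(2*m) + exp(m) - 1)^2 - 5*exp(m)/(9*exp(3*m) + 2*exp(2*m) + exp(m) - 1)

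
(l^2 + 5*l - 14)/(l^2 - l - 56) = (l - 2)/(l - 8)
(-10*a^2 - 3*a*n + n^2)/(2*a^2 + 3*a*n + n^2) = (-5*a + n)/(a + n)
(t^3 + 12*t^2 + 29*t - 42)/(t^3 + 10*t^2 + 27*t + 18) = (t^2 + 6*t - 7)/(t^2 + 4*t + 3)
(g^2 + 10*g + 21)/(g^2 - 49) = (g + 3)/(g - 7)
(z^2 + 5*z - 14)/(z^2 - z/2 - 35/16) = 16*(-z^2 - 5*z + 14)/(-16*z^2 + 8*z + 35)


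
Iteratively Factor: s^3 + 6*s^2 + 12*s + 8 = (s + 2)*(s^2 + 4*s + 4) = (s + 2)^2*(s + 2)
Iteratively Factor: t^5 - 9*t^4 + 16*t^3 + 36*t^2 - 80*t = (t + 2)*(t^4 - 11*t^3 + 38*t^2 - 40*t) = (t - 2)*(t + 2)*(t^3 - 9*t^2 + 20*t) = (t - 5)*(t - 2)*(t + 2)*(t^2 - 4*t) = (t - 5)*(t - 4)*(t - 2)*(t + 2)*(t)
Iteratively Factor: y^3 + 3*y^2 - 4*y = (y)*(y^2 + 3*y - 4) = y*(y + 4)*(y - 1)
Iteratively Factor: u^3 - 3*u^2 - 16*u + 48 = (u - 4)*(u^2 + u - 12) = (u - 4)*(u + 4)*(u - 3)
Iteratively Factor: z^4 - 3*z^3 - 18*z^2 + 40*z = (z + 4)*(z^3 - 7*z^2 + 10*z) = z*(z + 4)*(z^2 - 7*z + 10) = z*(z - 5)*(z + 4)*(z - 2)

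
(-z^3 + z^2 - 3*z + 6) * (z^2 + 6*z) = -z^5 - 5*z^4 + 3*z^3 - 12*z^2 + 36*z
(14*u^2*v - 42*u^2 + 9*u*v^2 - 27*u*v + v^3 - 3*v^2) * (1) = 14*u^2*v - 42*u^2 + 9*u*v^2 - 27*u*v + v^3 - 3*v^2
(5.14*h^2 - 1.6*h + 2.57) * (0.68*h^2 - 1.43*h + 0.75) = 3.4952*h^4 - 8.4382*h^3 + 7.8906*h^2 - 4.8751*h + 1.9275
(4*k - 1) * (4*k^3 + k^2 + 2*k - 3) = 16*k^4 + 7*k^2 - 14*k + 3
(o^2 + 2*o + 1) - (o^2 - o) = 3*o + 1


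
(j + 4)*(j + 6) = j^2 + 10*j + 24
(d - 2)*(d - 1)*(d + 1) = d^3 - 2*d^2 - d + 2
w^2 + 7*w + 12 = (w + 3)*(w + 4)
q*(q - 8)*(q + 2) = q^3 - 6*q^2 - 16*q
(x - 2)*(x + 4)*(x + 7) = x^3 + 9*x^2 + 6*x - 56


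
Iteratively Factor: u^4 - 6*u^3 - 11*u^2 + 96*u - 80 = (u + 4)*(u^3 - 10*u^2 + 29*u - 20) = (u - 4)*(u + 4)*(u^2 - 6*u + 5) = (u - 5)*(u - 4)*(u + 4)*(u - 1)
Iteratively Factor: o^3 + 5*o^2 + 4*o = (o + 1)*(o^2 + 4*o) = o*(o + 1)*(o + 4)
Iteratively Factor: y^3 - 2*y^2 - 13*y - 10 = (y + 2)*(y^2 - 4*y - 5) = (y + 1)*(y + 2)*(y - 5)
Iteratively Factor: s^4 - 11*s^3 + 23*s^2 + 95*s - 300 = (s - 4)*(s^3 - 7*s^2 - 5*s + 75) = (s - 5)*(s - 4)*(s^2 - 2*s - 15) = (s - 5)*(s - 4)*(s + 3)*(s - 5)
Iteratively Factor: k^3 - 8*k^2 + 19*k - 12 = (k - 4)*(k^2 - 4*k + 3) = (k - 4)*(k - 3)*(k - 1)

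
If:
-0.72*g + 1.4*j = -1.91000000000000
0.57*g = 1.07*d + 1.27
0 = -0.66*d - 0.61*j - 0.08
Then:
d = 0.04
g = 2.31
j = -0.18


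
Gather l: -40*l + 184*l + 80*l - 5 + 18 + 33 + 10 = 224*l + 56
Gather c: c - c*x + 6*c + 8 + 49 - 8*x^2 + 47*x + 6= c*(7 - x) - 8*x^2 + 47*x + 63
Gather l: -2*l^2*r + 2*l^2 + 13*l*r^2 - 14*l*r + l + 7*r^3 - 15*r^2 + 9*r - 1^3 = l^2*(2 - 2*r) + l*(13*r^2 - 14*r + 1) + 7*r^3 - 15*r^2 + 9*r - 1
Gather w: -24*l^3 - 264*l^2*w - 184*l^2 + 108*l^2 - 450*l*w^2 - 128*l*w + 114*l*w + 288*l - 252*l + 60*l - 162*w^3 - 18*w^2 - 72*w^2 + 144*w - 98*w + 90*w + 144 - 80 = -24*l^3 - 76*l^2 + 96*l - 162*w^3 + w^2*(-450*l - 90) + w*(-264*l^2 - 14*l + 136) + 64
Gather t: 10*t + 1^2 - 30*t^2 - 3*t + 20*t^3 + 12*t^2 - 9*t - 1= 20*t^3 - 18*t^2 - 2*t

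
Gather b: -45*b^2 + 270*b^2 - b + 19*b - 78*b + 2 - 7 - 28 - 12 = 225*b^2 - 60*b - 45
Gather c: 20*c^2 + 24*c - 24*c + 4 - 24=20*c^2 - 20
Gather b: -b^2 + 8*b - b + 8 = -b^2 + 7*b + 8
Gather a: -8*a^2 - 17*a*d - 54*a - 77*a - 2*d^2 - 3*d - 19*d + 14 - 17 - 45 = -8*a^2 + a*(-17*d - 131) - 2*d^2 - 22*d - 48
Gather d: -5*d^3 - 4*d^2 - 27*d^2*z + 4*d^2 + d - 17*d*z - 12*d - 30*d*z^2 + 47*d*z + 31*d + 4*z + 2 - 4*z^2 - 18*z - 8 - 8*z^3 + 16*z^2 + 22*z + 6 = -5*d^3 - 27*d^2*z + d*(-30*z^2 + 30*z + 20) - 8*z^3 + 12*z^2 + 8*z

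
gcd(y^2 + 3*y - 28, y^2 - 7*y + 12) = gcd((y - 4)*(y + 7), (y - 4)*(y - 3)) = y - 4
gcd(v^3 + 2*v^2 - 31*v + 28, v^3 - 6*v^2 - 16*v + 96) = v - 4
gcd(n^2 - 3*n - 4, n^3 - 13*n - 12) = n^2 - 3*n - 4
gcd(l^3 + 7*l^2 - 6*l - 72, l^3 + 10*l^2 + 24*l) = l^2 + 10*l + 24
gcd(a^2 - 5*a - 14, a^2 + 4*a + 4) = a + 2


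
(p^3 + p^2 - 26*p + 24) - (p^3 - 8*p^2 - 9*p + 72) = 9*p^2 - 17*p - 48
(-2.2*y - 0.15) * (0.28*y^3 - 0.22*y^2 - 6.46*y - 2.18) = -0.616*y^4 + 0.442*y^3 + 14.245*y^2 + 5.765*y + 0.327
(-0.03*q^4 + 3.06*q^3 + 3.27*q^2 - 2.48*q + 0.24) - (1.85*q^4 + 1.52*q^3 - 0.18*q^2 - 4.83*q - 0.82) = -1.88*q^4 + 1.54*q^3 + 3.45*q^2 + 2.35*q + 1.06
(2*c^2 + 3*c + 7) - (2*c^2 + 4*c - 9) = 16 - c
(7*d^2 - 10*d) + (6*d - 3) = 7*d^2 - 4*d - 3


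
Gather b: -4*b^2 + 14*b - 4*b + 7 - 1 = -4*b^2 + 10*b + 6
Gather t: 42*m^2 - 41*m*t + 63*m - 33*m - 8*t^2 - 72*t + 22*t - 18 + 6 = 42*m^2 + 30*m - 8*t^2 + t*(-41*m - 50) - 12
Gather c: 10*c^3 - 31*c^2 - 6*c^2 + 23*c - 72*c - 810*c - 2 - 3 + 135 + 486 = 10*c^3 - 37*c^2 - 859*c + 616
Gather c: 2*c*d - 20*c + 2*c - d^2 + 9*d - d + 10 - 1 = c*(2*d - 18) - d^2 + 8*d + 9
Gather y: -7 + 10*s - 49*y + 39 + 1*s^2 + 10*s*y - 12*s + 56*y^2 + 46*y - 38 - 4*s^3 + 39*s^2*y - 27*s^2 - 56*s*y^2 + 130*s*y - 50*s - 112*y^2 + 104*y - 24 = -4*s^3 - 26*s^2 - 52*s + y^2*(-56*s - 56) + y*(39*s^2 + 140*s + 101) - 30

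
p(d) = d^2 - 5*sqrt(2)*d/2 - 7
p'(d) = 2*d - 5*sqrt(2)/2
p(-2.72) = 10.02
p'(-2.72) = -8.98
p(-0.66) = -4.23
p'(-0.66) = -4.86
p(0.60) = -8.76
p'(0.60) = -2.34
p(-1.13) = -1.73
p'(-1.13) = -5.80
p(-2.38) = 7.08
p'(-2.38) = -8.30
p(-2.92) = 11.85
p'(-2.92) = -9.38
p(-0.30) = -5.85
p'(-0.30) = -4.14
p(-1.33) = -0.53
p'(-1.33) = -6.20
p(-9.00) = 105.82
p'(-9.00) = -21.54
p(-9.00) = 105.82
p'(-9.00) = -21.54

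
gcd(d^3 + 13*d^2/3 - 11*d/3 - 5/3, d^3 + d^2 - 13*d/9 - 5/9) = d^2 - 2*d/3 - 1/3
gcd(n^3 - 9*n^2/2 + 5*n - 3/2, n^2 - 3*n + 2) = n - 1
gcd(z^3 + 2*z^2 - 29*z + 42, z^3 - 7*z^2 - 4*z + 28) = z - 2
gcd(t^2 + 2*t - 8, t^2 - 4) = t - 2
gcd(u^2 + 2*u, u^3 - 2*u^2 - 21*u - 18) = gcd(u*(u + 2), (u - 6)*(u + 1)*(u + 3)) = 1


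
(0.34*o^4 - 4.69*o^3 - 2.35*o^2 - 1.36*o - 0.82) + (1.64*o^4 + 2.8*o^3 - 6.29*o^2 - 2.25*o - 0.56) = 1.98*o^4 - 1.89*o^3 - 8.64*o^2 - 3.61*o - 1.38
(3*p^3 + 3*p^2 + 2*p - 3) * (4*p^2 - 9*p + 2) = 12*p^5 - 15*p^4 - 13*p^3 - 24*p^2 + 31*p - 6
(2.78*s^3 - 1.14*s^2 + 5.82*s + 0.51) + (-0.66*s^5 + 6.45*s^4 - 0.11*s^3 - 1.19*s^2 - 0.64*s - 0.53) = -0.66*s^5 + 6.45*s^4 + 2.67*s^3 - 2.33*s^2 + 5.18*s - 0.02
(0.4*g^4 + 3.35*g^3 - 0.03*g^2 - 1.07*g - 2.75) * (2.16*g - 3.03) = 0.864*g^5 + 6.024*g^4 - 10.2153*g^3 - 2.2203*g^2 - 2.6979*g + 8.3325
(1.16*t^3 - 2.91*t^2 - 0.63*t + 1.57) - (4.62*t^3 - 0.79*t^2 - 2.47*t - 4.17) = -3.46*t^3 - 2.12*t^2 + 1.84*t + 5.74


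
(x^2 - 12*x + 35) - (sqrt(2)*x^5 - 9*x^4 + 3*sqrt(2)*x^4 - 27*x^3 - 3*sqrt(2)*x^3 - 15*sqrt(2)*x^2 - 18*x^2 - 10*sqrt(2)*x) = -sqrt(2)*x^5 - 3*sqrt(2)*x^4 + 9*x^4 + 3*sqrt(2)*x^3 + 27*x^3 + 19*x^2 + 15*sqrt(2)*x^2 - 12*x + 10*sqrt(2)*x + 35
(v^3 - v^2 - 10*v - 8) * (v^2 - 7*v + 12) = v^5 - 8*v^4 + 9*v^3 + 50*v^2 - 64*v - 96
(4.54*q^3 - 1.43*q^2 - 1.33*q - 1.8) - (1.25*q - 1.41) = 4.54*q^3 - 1.43*q^2 - 2.58*q - 0.39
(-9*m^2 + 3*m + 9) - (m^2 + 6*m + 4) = -10*m^2 - 3*m + 5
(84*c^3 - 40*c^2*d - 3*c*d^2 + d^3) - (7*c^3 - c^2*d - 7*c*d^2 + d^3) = 77*c^3 - 39*c^2*d + 4*c*d^2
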